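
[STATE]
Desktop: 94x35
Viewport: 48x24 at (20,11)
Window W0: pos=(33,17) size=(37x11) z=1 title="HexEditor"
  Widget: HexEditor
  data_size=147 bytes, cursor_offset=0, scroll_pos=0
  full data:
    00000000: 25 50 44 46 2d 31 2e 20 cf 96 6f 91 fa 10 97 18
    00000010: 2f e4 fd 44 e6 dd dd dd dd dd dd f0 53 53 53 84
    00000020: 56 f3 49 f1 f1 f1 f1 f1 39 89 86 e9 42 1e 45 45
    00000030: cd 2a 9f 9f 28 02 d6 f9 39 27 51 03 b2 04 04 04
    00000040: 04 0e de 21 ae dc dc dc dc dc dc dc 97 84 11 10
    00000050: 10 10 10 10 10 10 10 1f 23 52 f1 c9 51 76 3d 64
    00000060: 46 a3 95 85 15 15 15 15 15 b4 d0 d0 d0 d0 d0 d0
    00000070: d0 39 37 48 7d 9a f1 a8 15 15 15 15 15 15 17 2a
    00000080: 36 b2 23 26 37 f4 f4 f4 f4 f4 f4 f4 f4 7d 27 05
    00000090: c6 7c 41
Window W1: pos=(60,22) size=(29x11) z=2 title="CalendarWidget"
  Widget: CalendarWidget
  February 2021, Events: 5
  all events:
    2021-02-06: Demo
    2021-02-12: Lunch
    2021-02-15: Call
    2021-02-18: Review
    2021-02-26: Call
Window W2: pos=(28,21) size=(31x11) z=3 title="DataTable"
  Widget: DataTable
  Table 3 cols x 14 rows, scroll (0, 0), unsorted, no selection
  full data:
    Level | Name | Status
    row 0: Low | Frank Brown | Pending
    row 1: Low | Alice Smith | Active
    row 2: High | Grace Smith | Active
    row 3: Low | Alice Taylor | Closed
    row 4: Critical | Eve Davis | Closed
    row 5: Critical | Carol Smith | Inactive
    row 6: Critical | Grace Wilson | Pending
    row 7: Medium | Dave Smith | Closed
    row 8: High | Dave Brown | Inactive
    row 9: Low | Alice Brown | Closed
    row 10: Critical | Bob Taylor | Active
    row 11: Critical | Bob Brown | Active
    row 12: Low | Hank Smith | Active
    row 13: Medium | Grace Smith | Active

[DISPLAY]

                                                
                                                
                                                
                                                
                                                
                                                
             ┏━━━━━━━━━━━━━━━━━━━━━━━━━━━━━━━━━━
             ┃ HexEditor                        
             ┠──────────────────────────────────
             ┃00000000  25 50 44 46 2d 31 2e 20 
        ┏━━━━━━━━━━━━━━━━━━━━━━━━━━━━━┓dd dd dd 
        ┃ DataTable                   ┃f┏━━━━━━━
        ┠─────────────────────────────┨0┃ Calend
        ┃Level   │Name        │Status ┃d┠───────
        ┃────────┼────────────┼───────┃1┃       
        ┃Low     │Frank Brown │Pending┃1┃Mo Tu W
        ┃Low     │Alice Smith │Active ┃━┃ 1  2  
        ┃High    │Grace Smith │Active ┃ ┃ 8  9 1
        ┃Low     │Alice Taylor│Closed ┃ ┃15* 16 
        ┃Critical│Eve Davis   │Closed ┃ ┃22 23 2
        ┗━━━━━━━━━━━━━━━━━━━━━━━━━━━━━┛ ┃       
                                        ┗━━━━━━━
                                                
                                                


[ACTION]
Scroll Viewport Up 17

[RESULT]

                                                
                                                
                                                
                                                
                                                
                                                
                                                
                                                
                                                
                                                
                                                
                                                
                                                
                                                
                                                
                                                
                                                
             ┏━━━━━━━━━━━━━━━━━━━━━━━━━━━━━━━━━━
             ┃ HexEditor                        
             ┠──────────────────────────────────
             ┃00000000  25 50 44 46 2d 31 2e 20 
        ┏━━━━━━━━━━━━━━━━━━━━━━━━━━━━━┓dd dd dd 
        ┃ DataTable                   ┃f┏━━━━━━━
        ┠─────────────────────────────┨0┃ Calend


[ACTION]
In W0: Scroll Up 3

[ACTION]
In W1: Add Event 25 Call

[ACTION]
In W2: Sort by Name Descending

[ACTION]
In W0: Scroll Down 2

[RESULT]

                                                
                                                
                                                
                                                
                                                
                                                
                                                
                                                
                                                
                                                
                                                
                                                
                                                
                                                
                                                
                                                
                                                
             ┏━━━━━━━━━━━━━━━━━━━━━━━━━━━━━━━━━━
             ┃ HexEditor                        
             ┠──────────────────────────────────
             ┃00000020  56 f3 49 f1 f1 f1 f1 f1 
        ┏━━━━━━━━━━━━━━━━━━━━━━━━━━━━━┓02 d6 f9 
        ┃ DataTable                   ┃d┏━━━━━━━
        ┠─────────────────────────────┨1┃ Calend


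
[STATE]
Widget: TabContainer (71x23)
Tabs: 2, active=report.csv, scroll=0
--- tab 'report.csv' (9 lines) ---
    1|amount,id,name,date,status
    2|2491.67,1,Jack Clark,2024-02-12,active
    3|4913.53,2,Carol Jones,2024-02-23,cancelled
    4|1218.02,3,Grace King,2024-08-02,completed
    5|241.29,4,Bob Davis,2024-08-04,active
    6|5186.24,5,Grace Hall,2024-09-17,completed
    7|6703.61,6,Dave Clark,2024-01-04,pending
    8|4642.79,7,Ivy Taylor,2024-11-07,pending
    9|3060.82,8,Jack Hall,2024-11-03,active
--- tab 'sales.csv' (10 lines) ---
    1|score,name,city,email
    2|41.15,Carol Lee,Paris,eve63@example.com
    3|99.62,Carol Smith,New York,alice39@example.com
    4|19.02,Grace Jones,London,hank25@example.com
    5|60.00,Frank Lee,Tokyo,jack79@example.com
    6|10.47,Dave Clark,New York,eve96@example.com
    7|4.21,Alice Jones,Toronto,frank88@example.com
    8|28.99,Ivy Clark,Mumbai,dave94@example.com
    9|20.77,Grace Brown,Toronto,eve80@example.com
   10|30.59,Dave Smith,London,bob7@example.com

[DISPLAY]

[report.csv]│ sales.csv                                                
───────────────────────────────────────────────────────────────────────
amount,id,name,date,status                                             
2491.67,1,Jack Clark,2024-02-12,active                                 
4913.53,2,Carol Jones,2024-02-23,cancelled                             
1218.02,3,Grace King,2024-08-02,completed                              
241.29,4,Bob Davis,2024-08-04,active                                   
5186.24,5,Grace Hall,2024-09-17,completed                              
6703.61,6,Dave Clark,2024-01-04,pending                                
4642.79,7,Ivy Taylor,2024-11-07,pending                                
3060.82,8,Jack Hall,2024-11-03,active                                  
                                                                       
                                                                       
                                                                       
                                                                       
                                                                       
                                                                       
                                                                       
                                                                       
                                                                       
                                                                       
                                                                       
                                                                       


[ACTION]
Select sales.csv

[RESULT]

 report.csv │[sales.csv]                                               
───────────────────────────────────────────────────────────────────────
score,name,city,email                                                  
41.15,Carol Lee,Paris,eve63@example.com                                
99.62,Carol Smith,New York,alice39@example.com                         
19.02,Grace Jones,London,hank25@example.com                            
60.00,Frank Lee,Tokyo,jack79@example.com                               
10.47,Dave Clark,New York,eve96@example.com                            
4.21,Alice Jones,Toronto,frank88@example.com                           
28.99,Ivy Clark,Mumbai,dave94@example.com                              
20.77,Grace Brown,Toronto,eve80@example.com                            
30.59,Dave Smith,London,bob7@example.com                               
                                                                       
                                                                       
                                                                       
                                                                       
                                                                       
                                                                       
                                                                       
                                                                       
                                                                       
                                                                       
                                                                       


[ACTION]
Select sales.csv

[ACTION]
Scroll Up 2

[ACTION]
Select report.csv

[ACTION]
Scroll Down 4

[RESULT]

[report.csv]│ sales.csv                                                
───────────────────────────────────────────────────────────────────────
241.29,4,Bob Davis,2024-08-04,active                                   
5186.24,5,Grace Hall,2024-09-17,completed                              
6703.61,6,Dave Clark,2024-01-04,pending                                
4642.79,7,Ivy Taylor,2024-11-07,pending                                
3060.82,8,Jack Hall,2024-11-03,active                                  
                                                                       
                                                                       
                                                                       
                                                                       
                                                                       
                                                                       
                                                                       
                                                                       
                                                                       
                                                                       
                                                                       
                                                                       
                                                                       
                                                                       
                                                                       
                                                                       


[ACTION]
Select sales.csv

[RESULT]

 report.csv │[sales.csv]                                               
───────────────────────────────────────────────────────────────────────
score,name,city,email                                                  
41.15,Carol Lee,Paris,eve63@example.com                                
99.62,Carol Smith,New York,alice39@example.com                         
19.02,Grace Jones,London,hank25@example.com                            
60.00,Frank Lee,Tokyo,jack79@example.com                               
10.47,Dave Clark,New York,eve96@example.com                            
4.21,Alice Jones,Toronto,frank88@example.com                           
28.99,Ivy Clark,Mumbai,dave94@example.com                              
20.77,Grace Brown,Toronto,eve80@example.com                            
30.59,Dave Smith,London,bob7@example.com                               
                                                                       
                                                                       
                                                                       
                                                                       
                                                                       
                                                                       
                                                                       
                                                                       
                                                                       
                                                                       
                                                                       


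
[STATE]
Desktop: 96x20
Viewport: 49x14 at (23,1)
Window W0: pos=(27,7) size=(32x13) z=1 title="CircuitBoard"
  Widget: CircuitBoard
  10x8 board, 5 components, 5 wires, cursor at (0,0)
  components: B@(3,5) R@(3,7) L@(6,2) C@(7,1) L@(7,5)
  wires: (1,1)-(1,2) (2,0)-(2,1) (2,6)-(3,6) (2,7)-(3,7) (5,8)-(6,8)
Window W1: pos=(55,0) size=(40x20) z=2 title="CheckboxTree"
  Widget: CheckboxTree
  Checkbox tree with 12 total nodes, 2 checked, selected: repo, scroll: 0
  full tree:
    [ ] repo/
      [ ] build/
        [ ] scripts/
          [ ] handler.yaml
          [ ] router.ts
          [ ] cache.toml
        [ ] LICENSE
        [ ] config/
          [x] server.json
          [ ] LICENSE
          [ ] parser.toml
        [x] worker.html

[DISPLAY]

                                ┃ CheckboxTree   
                                ┠────────────────
                                ┃>[-] repo/      
                                ┃   [-] build/   
                                ┃     [ ] scripts
                                ┃       [ ] handl
    ┏━━━━━━━━━━━━━━━━━━━━━━━━━━━┃       [ ] route
    ┃ CircuitBoard              ┃       [ ] cache
    ┠───────────────────────────┃     [ ] LICENSE
    ┃   0 1 2 3 4 5 6 7 8 9     ┃     [-] config/
    ┃0  [.]                     ┃       [x] serve
    ┃                           ┃       [ ] LICEN
    ┃1       · ─ ·              ┃       [ ] parse
    ┃                           ┃     [x] worker.


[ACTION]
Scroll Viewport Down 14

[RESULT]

                                ┃       [ ] handl
    ┏━━━━━━━━━━━━━━━━━━━━━━━━━━━┃       [ ] route
    ┃ CircuitBoard              ┃       [ ] cache
    ┠───────────────────────────┃     [ ] LICENSE
    ┃   0 1 2 3 4 5 6 7 8 9     ┃     [-] config/
    ┃0  [.]                     ┃       [x] serve
    ┃                           ┃       [ ] LICEN
    ┃1       · ─ ·              ┃       [ ] parse
    ┃                           ┃     [x] worker.
    ┃2   · ─ ·                  ┃                
    ┃                           ┃                
    ┃3                       B  ┃                
    ┃                           ┃                
    ┗━━━━━━━━━━━━━━━━━━━━━━━━━━━┗━━━━━━━━━━━━━━━━


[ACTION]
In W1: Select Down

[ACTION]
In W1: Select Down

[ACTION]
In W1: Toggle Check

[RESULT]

                                ┃       [x] handl
    ┏━━━━━━━━━━━━━━━━━━━━━━━━━━━┃       [x] route
    ┃ CircuitBoard              ┃       [x] cache
    ┠───────────────────────────┃     [ ] LICENSE
    ┃   0 1 2 3 4 5 6 7 8 9     ┃     [-] config/
    ┃0  [.]                     ┃       [x] serve
    ┃                           ┃       [ ] LICEN
    ┃1       · ─ ·              ┃       [ ] parse
    ┃                           ┃     [x] worker.
    ┃2   · ─ ·                  ┃                
    ┃                           ┃                
    ┃3                       B  ┃                
    ┃                           ┃                
    ┗━━━━━━━━━━━━━━━━━━━━━━━━━━━┗━━━━━━━━━━━━━━━━


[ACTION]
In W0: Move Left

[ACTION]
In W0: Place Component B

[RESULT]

                                ┃       [x] handl
    ┏━━━━━━━━━━━━━━━━━━━━━━━━━━━┃       [x] route
    ┃ CircuitBoard              ┃       [x] cache
    ┠───────────────────────────┃     [ ] LICENSE
    ┃   0 1 2 3 4 5 6 7 8 9     ┃     [-] config/
    ┃0  [B]                     ┃       [x] serve
    ┃                           ┃       [ ] LICEN
    ┃1       · ─ ·              ┃       [ ] parse
    ┃                           ┃     [x] worker.
    ┃2   · ─ ·                  ┃                
    ┃                           ┃                
    ┃3                       B  ┃                
    ┃                           ┃                
    ┗━━━━━━━━━━━━━━━━━━━━━━━━━━━┗━━━━━━━━━━━━━━━━


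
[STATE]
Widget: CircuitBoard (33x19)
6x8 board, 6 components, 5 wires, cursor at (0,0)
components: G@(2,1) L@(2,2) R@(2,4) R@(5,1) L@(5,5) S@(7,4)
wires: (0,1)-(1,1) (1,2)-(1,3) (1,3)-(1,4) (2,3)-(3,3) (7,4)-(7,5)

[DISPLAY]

   0 1 2 3 4 5                   
0  [.]  ·                        
        │                        
1       ·   · ─ · ─ ·            
                                 
2       G   L   ·   R            
                │                
3               ·                
                                 
4                                
                                 
5       R               L        
                                 
6                                
                                 
7                   S ─ ·        
Cursor: (0,0)                    
                                 
                                 


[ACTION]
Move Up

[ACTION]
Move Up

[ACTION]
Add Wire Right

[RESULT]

   0 1 2 3 4 5                   
0  [.]─ ·                        
        │                        
1       ·   · ─ · ─ ·            
                                 
2       G   L   ·   R            
                │                
3               ·                
                                 
4                                
                                 
5       R               L        
                                 
6                                
                                 
7                   S ─ ·        
Cursor: (0,0)                    
                                 
                                 


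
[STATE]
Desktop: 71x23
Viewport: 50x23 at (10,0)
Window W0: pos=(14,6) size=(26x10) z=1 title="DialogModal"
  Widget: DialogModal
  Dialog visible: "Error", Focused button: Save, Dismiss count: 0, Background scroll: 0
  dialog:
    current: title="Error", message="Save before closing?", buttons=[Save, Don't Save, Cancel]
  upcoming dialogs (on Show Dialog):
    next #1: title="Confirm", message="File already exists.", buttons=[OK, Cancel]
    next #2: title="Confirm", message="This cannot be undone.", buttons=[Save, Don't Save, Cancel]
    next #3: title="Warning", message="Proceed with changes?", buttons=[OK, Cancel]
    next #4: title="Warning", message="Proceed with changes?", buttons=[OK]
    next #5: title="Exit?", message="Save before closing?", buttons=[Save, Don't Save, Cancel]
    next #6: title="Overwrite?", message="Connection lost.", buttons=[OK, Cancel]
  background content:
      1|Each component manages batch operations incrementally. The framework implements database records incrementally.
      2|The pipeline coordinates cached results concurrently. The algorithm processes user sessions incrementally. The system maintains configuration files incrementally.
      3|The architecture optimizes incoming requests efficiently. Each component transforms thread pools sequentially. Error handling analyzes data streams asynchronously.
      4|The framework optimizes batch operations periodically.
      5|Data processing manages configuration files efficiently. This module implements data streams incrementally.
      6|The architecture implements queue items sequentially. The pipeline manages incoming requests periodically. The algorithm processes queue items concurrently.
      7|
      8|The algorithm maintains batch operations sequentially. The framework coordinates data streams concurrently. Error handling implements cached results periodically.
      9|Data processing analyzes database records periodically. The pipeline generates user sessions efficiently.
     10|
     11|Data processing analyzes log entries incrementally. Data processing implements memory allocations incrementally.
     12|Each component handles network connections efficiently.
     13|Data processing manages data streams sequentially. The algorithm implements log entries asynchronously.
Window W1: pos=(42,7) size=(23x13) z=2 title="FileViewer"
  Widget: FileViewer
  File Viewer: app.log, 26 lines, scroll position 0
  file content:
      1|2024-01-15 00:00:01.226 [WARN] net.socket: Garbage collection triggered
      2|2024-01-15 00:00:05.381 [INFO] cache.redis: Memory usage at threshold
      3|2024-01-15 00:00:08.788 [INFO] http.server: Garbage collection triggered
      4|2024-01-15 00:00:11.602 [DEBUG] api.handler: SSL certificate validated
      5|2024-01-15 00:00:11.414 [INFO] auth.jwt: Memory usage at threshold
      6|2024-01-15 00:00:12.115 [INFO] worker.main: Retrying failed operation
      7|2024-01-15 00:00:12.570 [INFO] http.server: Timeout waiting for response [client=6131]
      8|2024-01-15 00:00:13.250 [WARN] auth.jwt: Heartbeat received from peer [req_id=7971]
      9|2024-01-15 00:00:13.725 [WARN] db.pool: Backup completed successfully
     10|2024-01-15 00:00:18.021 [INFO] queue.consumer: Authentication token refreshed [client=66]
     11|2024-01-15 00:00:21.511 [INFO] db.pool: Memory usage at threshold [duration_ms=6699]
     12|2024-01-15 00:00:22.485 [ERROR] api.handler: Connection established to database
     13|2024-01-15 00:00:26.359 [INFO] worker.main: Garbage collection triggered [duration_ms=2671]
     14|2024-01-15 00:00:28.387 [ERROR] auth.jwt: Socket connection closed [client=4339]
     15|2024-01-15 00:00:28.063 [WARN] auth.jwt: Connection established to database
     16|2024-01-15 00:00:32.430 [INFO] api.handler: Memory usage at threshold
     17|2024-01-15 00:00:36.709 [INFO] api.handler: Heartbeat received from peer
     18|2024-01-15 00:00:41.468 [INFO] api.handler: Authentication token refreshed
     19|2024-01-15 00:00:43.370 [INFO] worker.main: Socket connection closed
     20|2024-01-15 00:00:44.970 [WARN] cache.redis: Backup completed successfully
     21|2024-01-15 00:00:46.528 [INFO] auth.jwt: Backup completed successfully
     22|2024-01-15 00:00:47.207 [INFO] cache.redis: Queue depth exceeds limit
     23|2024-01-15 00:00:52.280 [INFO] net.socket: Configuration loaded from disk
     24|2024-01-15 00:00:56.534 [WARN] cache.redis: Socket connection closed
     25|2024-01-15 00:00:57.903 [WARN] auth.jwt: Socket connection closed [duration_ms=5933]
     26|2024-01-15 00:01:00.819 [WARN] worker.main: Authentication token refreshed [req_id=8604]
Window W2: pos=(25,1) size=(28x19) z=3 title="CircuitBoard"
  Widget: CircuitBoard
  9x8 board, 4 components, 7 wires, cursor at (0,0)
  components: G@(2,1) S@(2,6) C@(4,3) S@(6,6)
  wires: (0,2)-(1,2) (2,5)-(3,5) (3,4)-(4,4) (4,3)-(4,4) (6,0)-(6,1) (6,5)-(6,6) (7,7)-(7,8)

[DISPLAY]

                                                  
               ┏━━━━━━━━━━━━━━━━━━━━━━━━━━┓       
               ┃ CircuitBoard             ┃       
               ┠──────────────────────────┨       
               ┃   0 1 2 3 4 5 6 7 8      ┃       
               ┃0  [.]      ·             ┃       
    ┏━━━━━━━━━━┃            │             ┃       
    ┃ DialogMod┃1           ·             ┃━━━━━━━
    ┠──────────┃                          ┃r      
    ┃Ea┌───────┃2       G               · ┃───────
    ┃Th│      E┃                        │ ┃ 00:00:
    ┃Th│Save be┃3                   ·   · ┃ 00:00:
    ┃Th│[Save] ┃                    │     ┃ 00:00:
    ┃Da└───────┃4               C ─ ·     ┃ 00:00:
    ┃The archit┃                          ┃ 00:00:
    ┗━━━━━━━━━━┃5                         ┃ 00:00:
               ┃                          ┃ 00:00:
               ┃6   · ─ ·               · ┃ 00:00:
               ┃                          ┃ 00:00:
               ┗━━━━━━━━━━━━━━━━━━━━━━━━━━┛━━━━━━━
                                                  
                                                  
                                                  


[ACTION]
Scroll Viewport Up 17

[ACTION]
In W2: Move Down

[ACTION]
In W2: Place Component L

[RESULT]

                                                  
               ┏━━━━━━━━━━━━━━━━━━━━━━━━━━┓       
               ┃ CircuitBoard             ┃       
               ┠──────────────────────────┨       
               ┃   0 1 2 3 4 5 6 7 8      ┃       
               ┃0           ·             ┃       
    ┏━━━━━━━━━━┃            │             ┃       
    ┃ DialogMod┃1  [L]      ·             ┃━━━━━━━
    ┠──────────┃                          ┃r      
    ┃Ea┌───────┃2       G               · ┃───────
    ┃Th│      E┃                        │ ┃ 00:00:
    ┃Th│Save be┃3                   ·   · ┃ 00:00:
    ┃Th│[Save] ┃                    │     ┃ 00:00:
    ┃Da└───────┃4               C ─ ·     ┃ 00:00:
    ┃The archit┃                          ┃ 00:00:
    ┗━━━━━━━━━━┃5                         ┃ 00:00:
               ┃                          ┃ 00:00:
               ┃6   · ─ ·               · ┃ 00:00:
               ┃                          ┃ 00:00:
               ┗━━━━━━━━━━━━━━━━━━━━━━━━━━┛━━━━━━━
                                                  
                                                  
                                                  


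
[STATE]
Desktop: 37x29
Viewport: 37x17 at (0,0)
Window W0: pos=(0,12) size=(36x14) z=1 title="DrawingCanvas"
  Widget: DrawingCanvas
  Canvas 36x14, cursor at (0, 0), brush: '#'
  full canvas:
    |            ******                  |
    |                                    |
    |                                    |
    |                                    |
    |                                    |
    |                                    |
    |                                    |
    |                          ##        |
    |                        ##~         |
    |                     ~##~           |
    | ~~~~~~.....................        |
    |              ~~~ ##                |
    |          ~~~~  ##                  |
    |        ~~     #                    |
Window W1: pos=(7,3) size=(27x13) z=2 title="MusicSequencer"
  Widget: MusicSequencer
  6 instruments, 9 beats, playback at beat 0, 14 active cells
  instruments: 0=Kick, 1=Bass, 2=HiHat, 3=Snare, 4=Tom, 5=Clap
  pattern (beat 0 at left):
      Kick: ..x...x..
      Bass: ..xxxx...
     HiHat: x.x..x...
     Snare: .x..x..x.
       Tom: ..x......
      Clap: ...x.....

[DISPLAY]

                                     
                                     
                                     
       ┏━━━━━━━━━━━━━━━━━━━━━━━━━┓   
       ┃ MusicSequencer          ┃   
       ┠─────────────────────────┨   
       ┃      ▼12345678          ┃   
       ┃  Kick··█···█··          ┃   
       ┃  Bass··████···          ┃   
       ┃ HiHat█·█··█···          ┃   
       ┃ Snare·█··█··█·          ┃   
       ┃   Tom··█······          ┃   
┏━━━━━━┃  Clap···█·····          ┃━┓ 
┃ Drawi┃                         ┃ ┃ 
┠──────┃                         ┃─┨ 
┃+     ┗━━━━━━━━━━━━━━━━━━━━━━━━━┛ ┃ 
┃                                  ┃ 


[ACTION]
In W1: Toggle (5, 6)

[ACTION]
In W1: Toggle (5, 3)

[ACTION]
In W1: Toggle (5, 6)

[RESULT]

                                     
                                     
                                     
       ┏━━━━━━━━━━━━━━━━━━━━━━━━━┓   
       ┃ MusicSequencer          ┃   
       ┠─────────────────────────┨   
       ┃      ▼12345678          ┃   
       ┃  Kick··█···█··          ┃   
       ┃  Bass··████···          ┃   
       ┃ HiHat█·█··█···          ┃   
       ┃ Snare·█··█··█·          ┃   
       ┃   Tom··█······          ┃   
┏━━━━━━┃  Clap·········          ┃━┓ 
┃ Drawi┃                         ┃ ┃ 
┠──────┃                         ┃─┨ 
┃+     ┗━━━━━━━━━━━━━━━━━━━━━━━━━┛ ┃ 
┃                                  ┃ 


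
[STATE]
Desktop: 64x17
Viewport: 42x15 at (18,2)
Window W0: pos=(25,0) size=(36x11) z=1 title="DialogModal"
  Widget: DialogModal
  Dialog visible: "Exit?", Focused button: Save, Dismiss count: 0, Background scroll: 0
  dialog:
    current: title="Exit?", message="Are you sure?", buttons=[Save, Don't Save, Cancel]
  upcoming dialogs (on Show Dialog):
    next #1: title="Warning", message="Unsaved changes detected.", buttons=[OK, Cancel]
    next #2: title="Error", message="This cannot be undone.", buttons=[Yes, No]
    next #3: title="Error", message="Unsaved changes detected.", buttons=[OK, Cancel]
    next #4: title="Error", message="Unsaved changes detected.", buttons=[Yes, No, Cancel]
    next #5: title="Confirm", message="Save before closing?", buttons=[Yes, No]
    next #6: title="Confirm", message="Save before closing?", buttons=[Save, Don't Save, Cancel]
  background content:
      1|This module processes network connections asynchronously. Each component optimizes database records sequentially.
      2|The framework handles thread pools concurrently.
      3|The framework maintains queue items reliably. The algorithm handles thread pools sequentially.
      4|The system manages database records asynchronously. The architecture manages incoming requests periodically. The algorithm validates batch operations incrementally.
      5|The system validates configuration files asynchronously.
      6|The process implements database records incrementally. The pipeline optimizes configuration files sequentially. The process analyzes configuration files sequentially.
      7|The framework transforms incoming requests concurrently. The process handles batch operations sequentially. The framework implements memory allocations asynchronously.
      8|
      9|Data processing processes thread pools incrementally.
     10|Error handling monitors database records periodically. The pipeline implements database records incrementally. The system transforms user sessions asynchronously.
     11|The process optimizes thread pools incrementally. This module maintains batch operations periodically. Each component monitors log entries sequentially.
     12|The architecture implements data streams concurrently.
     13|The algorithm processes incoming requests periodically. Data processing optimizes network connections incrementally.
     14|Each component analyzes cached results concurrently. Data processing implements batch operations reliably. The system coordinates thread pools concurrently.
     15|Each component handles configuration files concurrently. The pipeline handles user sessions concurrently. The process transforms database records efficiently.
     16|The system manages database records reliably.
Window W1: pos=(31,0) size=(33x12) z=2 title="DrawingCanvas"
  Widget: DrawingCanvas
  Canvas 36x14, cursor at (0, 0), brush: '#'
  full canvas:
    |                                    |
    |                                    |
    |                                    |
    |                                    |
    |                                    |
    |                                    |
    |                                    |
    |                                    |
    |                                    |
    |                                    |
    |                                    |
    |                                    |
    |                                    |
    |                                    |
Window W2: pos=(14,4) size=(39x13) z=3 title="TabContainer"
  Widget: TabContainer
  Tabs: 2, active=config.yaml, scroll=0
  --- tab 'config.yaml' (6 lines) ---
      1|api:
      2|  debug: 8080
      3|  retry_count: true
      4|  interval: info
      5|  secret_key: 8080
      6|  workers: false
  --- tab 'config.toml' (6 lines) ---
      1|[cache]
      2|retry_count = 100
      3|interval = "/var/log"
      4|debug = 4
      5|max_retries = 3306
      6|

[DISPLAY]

       ┠─────┠────────────────────────────
       ┃This ┃+                           
━━━━━━━━━━━━━━━━━━━━━━━━━━━━━━━━━━┓       
bContainer                        ┃       
──────────────────────────────────┨       
nfig.yaml]│ config.toml           ┃       
──────────────────────────────────┃       
:                                 ┃       
ebug: 8080                        ┃       
etry_count: true                  ┃━━━━━━━
nterval: info                     ┃       
ecret_key: 8080                   ┃       
orkers: false                     ┃       
                                  ┃       
━━━━━━━━━━━━━━━━━━━━━━━━━━━━━━━━━━┛       


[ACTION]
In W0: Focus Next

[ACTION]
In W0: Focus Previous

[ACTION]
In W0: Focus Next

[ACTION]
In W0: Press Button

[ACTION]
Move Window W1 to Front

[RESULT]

       ┠─────┠────────────────────────────
       ┃This ┃+                           
━━━━━━━━━━━━━┃                            
bContainer   ┃                            
─────────────┃                            
nfig.yaml]│ c┃                            
─────────────┃                            
:            ┃                            
ebug: 8080   ┃                            
etry_count: t┗━━━━━━━━━━━━━━━━━━━━━━━━━━━━
nterval: info                     ┃       
ecret_key: 8080                   ┃       
orkers: false                     ┃       
                                  ┃       
━━━━━━━━━━━━━━━━━━━━━━━━━━━━━━━━━━┛       


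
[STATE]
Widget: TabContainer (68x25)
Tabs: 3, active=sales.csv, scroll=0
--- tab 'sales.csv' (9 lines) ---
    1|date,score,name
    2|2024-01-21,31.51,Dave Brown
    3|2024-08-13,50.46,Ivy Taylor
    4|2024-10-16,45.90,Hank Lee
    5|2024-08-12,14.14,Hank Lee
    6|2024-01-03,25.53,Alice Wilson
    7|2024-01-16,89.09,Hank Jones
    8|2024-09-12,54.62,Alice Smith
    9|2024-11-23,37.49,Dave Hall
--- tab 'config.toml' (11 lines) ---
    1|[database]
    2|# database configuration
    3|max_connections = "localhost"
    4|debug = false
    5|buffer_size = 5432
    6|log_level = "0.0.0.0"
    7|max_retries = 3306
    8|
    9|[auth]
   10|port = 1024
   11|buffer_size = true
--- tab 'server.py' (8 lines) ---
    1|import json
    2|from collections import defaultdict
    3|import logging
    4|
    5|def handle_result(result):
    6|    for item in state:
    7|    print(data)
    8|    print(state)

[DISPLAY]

[sales.csv]│ config.toml │ server.py                                
────────────────────────────────────────────────────────────────────
date,score,name                                                     
2024-01-21,31.51,Dave Brown                                         
2024-08-13,50.46,Ivy Taylor                                         
2024-10-16,45.90,Hank Lee                                           
2024-08-12,14.14,Hank Lee                                           
2024-01-03,25.53,Alice Wilson                                       
2024-01-16,89.09,Hank Jones                                         
2024-09-12,54.62,Alice Smith                                        
2024-11-23,37.49,Dave Hall                                          
                                                                    
                                                                    
                                                                    
                                                                    
                                                                    
                                                                    
                                                                    
                                                                    
                                                                    
                                                                    
                                                                    
                                                                    
                                                                    
                                                                    


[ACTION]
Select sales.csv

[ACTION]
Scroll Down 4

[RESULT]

[sales.csv]│ config.toml │ server.py                                
────────────────────────────────────────────────────────────────────
2024-08-12,14.14,Hank Lee                                           
2024-01-03,25.53,Alice Wilson                                       
2024-01-16,89.09,Hank Jones                                         
2024-09-12,54.62,Alice Smith                                        
2024-11-23,37.49,Dave Hall                                          
                                                                    
                                                                    
                                                                    
                                                                    
                                                                    
                                                                    
                                                                    
                                                                    
                                                                    
                                                                    
                                                                    
                                                                    
                                                                    
                                                                    
                                                                    
                                                                    
                                                                    
                                                                    


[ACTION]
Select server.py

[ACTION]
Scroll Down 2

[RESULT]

 sales.csv │ config.toml │[server.py]                               
────────────────────────────────────────────────────────────────────
import logging                                                      
                                                                    
def handle_result(result):                                          
    for item in state:                                              
    print(data)                                                     
    print(state)                                                    
                                                                    
                                                                    
                                                                    
                                                                    
                                                                    
                                                                    
                                                                    
                                                                    
                                                                    
                                                                    
                                                                    
                                                                    
                                                                    
                                                                    
                                                                    
                                                                    
                                                                    
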